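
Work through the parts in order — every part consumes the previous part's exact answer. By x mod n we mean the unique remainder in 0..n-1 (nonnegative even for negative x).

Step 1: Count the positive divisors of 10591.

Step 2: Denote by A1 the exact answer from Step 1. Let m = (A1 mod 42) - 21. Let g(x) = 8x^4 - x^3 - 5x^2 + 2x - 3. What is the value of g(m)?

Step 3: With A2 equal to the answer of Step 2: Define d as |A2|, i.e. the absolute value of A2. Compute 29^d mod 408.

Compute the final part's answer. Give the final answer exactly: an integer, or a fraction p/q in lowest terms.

Step 1: 10591 = 7 * 17 * 89; number of divisors = (1+1) * (1+1) * (1+1) = 8; answer 8
Step 2: A1 = 8; m = -13; 8*(-13)^4 - 1*(-13)^3 - 5*(-13)^2 + 2*(-13)^1 - 3 = (228488) + (2197) + (-845) + (-26) + (-3) = 229811; answer 229811
Step 3: A2 = 229811; d = 229811; squarings mod 408: 29^1=29, 29^2=25, 29^4=217, 29^8=169, 29^16=1, 29^32=1, 29^64=1, 29^128=1, 29^256=1, 29^512=1, 29^1024=1, 29^2048=1, 29^4096=1, 29^8192=1, 29^16384=1, 29^32768=1, 29^65536=1, 29^131072=1; 29^229811 = 29^1 * 29^2 * 29^16 * 29^32 * 29^128 * 29^256 * 29^32768 * 29^65536 * 29^131072 = 317 (mod 408); answer 317

317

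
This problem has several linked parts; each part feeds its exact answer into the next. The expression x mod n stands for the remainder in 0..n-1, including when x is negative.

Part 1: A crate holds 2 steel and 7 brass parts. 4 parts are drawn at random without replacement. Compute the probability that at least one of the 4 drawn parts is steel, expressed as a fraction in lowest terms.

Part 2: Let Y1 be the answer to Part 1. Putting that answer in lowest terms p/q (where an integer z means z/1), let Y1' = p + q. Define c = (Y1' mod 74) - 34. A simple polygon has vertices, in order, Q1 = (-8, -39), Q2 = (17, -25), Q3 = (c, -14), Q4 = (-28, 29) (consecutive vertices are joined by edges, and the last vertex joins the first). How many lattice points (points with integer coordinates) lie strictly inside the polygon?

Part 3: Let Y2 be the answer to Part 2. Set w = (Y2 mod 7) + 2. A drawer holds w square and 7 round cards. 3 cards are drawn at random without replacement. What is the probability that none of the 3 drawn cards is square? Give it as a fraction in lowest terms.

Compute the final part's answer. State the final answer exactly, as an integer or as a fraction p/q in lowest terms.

Part 1: total draws C(9,4) = 126; complement C(7,4) = 35; favorable 126 - 35 = 91; P = 13/18; answer 13/18
Part 2: Y1 = 13/18; threaded value p + q = 31; c = -3; cross terms: (-8*-25 - 17*-39)=863, (17*-14 - -3*-25)=-313, (-3*29 - -28*-14)=-479, (-28*-39 - -8*29)=1324; twice the area = |1395| = 1395; area = 1395/2; boundary points = 1 + 1 + 1 + 4 = 7; strictly interior points = area - boundary/2 + 1 = 695; answer 695
Part 3: Y2 = 695; w = 4; total draws C(11,3) = 165; favorable C(7,3) = 35; P = 7/33; answer 7/33

7/33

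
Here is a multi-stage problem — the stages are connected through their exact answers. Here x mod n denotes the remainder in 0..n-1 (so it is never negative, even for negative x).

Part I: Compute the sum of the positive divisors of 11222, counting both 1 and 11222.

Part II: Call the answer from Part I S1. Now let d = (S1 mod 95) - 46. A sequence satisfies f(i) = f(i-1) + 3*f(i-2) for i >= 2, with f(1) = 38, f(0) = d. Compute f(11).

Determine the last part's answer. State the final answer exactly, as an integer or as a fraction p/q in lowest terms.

Part I: 11222 = 2 * 31 * 181; sigma = (1 + 2) * (1 + 31) * (1 + 181) = 3 * 32 * 182 = 17472; answer 17472
Part II: S1 = 17472; d = 41; f(2) = 1*(38) + 3*(41) = 161; iterating: f(2)=161, f(3)=275, f(4)=758, f(5)=1583, f(6)=3857, f(7)=8606, f(8)=20177, f(9)=45995, f(10)=106526, f(11)=244511; answer 244511

244511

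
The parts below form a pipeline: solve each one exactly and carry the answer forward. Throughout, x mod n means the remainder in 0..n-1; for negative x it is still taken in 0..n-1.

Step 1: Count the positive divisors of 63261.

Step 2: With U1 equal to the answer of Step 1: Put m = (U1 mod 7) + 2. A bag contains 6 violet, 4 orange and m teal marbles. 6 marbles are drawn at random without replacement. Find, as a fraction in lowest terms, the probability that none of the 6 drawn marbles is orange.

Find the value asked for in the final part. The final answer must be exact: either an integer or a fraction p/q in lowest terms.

11/68

Step 1: 63261 = 3^4 * 11 * 71; number of divisors = (4+1) * (1+1) * (1+1) = 20; answer 20
Step 2: U1 = 20; m = 8; total draws C(18,6) = 18564; favorable C(14,6) = 3003; P = 11/68; answer 11/68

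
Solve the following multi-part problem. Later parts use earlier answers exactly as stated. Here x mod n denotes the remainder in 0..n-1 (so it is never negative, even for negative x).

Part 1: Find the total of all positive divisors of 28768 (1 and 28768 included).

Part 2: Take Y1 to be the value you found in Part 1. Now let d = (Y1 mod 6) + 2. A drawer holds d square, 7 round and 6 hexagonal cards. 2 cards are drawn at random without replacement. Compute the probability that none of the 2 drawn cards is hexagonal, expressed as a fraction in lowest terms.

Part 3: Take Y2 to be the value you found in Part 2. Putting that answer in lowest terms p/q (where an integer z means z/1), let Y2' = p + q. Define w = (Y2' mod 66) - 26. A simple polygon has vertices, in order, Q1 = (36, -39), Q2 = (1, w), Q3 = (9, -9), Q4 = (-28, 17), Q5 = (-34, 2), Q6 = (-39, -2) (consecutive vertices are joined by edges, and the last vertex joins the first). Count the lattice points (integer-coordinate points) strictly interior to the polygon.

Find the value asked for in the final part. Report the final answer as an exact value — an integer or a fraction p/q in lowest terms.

1374

Part 1: 28768 = 2^5 * 29 * 31; sigma = (1 + 2 + 4 + 8 + 16 + 32) * (1 + 29) * (1 + 31) = 63 * 30 * 32 = 60480; answer 60480
Part 2: Y1 = 60480; d = 2; total draws C(15,2) = 105; favorable C(9,2) = 36; P = 12/35; answer 12/35
Part 3: Y2 = 12/35; threaded value p + q = 47; w = 21; cross terms: (36*21 - 1*-39)=795, (1*-9 - 9*21)=-198, (9*17 - -28*-9)=-99, (-28*2 - -34*17)=522, (-34*-2 - -39*2)=146, (-39*-39 - 36*-2)=1593; twice the area = |2759| = 2759; area = 2759/2; boundary points = 5 + 2 + 1 + 3 + 1 + 1 = 13; strictly interior points = area - boundary/2 + 1 = 1374; answer 1374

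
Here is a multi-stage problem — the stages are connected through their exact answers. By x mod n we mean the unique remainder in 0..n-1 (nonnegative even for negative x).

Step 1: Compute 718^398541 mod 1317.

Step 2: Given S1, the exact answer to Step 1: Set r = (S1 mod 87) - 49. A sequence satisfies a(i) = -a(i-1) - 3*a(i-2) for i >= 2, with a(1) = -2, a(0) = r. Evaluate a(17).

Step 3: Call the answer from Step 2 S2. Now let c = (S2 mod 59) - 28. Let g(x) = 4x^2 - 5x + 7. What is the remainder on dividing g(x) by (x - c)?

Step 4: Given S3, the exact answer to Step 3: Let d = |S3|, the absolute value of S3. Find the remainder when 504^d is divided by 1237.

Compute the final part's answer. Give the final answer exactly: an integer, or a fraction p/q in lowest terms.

106

Step 1: squarings mod 1317: 718^1=718, 718^2=577, 718^4=1045, 718^8=232, 718^16=1144, 718^32=955, 718^64=661, 718^128=994, 718^256=286, 718^512=142, 718^1024=409, 718^2048=22, 718^4096=484, 718^8192=1147, 718^16384=1243, 718^32768=208, 718^65536=1120, 718^131072=616, 718^262144=160; 718^398541 = 718^1 * 718^4 * 718^8 * 718^64 * 718^128 * 718^1024 * 718^4096 * 718^131072 * 718^262144 = 115 (mod 1317); answer 115
Step 2: S1 = 115; r = -21; a(2) = -1*(-2) - 3*(-21) = 65; iterating: a(2)=65, a(3)=-59, a(4)=-136, a(5)=313, a(6)=95, a(7)=-1034, a(8)=749, a(9)=2353, a(10)=-4600, a(11)=-2459, a(12)=16259, a(13)=-8882, a(14)=-39895, a(15)=66541, a(16)=53144, a(17)=-252767; answer -252767
Step 3: S2 = -252767; c = 20; remainder = value at the root: 4*(20)^2 - 5*(20)^1 + 7 = (1600) + (-100) + (7) = 1507; answer 1507
Step 4: S3 = 1507; d = 1507; squarings mod 1237: 504^1=504, 504^2=431, 504^4=211, 504^8=1226, 504^16=121, 504^32=1034, 504^64=388, 504^128=867, 504^256=830, 504^512=1128, 504^1024=748; 504^1507 = 504^1 * 504^2 * 504^32 * 504^64 * 504^128 * 504^256 * 504^1024 = 106 (mod 1237); answer 106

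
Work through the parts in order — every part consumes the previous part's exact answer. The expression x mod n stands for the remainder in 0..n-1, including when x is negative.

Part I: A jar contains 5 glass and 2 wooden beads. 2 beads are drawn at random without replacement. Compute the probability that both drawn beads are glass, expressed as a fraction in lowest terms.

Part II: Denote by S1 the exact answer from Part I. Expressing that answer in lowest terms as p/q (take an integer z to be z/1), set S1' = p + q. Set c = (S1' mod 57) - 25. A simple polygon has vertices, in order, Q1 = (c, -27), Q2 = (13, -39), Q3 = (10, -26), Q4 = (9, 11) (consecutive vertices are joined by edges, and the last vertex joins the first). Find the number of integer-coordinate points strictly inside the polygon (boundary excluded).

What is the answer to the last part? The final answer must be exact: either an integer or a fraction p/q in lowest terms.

Part I: total draws C(7,2) = 21; favorable C(5,2) = 10; P = 10/21; answer 10/21
Part II: S1 = 10/21; threaded value p + q = 31; c = 6; cross terms: (6*-39 - 13*-27)=117, (13*-26 - 10*-39)=52, (10*11 - 9*-26)=344, (9*-27 - 6*11)=-309; twice the area = |204| = 204; area = 102; boundary points = 1 + 1 + 1 + 1 = 4; strictly interior points = area - boundary/2 + 1 = 101; answer 101

101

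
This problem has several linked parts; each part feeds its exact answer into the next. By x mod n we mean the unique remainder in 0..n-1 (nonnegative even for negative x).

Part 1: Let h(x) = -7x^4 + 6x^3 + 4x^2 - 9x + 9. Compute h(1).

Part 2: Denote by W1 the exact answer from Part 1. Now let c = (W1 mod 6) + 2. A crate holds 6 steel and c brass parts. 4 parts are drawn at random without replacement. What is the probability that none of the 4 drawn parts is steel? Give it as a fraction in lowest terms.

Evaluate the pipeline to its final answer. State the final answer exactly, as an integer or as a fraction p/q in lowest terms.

Part 1: -7*(1)^4 + 6*(1)^3 + 4*(1)^2 - 9*(1)^1 + 9 = (-7) + (6) + (4) + (-9) + (9) = 3; answer 3
Part 2: W1 = 3; c = 5; total draws C(11,4) = 330; favorable C(5,4) = 5; P = 1/66; answer 1/66

1/66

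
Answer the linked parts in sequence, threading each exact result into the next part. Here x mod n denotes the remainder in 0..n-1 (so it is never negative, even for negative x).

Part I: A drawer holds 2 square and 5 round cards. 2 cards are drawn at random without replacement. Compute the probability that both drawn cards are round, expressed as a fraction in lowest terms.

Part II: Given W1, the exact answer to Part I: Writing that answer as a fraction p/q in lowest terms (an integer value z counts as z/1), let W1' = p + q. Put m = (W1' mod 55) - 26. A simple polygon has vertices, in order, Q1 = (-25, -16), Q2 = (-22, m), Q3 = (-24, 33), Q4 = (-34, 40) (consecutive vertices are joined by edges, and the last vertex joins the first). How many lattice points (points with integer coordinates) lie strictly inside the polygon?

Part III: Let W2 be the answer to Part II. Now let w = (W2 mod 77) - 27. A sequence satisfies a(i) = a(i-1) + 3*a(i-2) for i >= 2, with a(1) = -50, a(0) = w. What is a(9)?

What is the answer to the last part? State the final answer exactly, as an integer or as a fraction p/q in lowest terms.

Part I: total draws C(7,2) = 21; favorable C(5,2) = 10; P = 10/21; answer 10/21
Part II: W1 = 10/21; threaded value p + q = 31; m = 5; cross terms: (-25*5 - -22*-16)=-477, (-22*33 - -24*5)=-606, (-24*40 - -34*33)=162, (-34*-16 - -25*40)=1544; twice the area = |623| = 623; area = 623/2; boundary points = 3 + 2 + 1 + 1 = 7; strictly interior points = area - boundary/2 + 1 = 309; answer 309
Part III: W2 = 309; w = -26; a(2) = 1*(-50) + 3*(-26) = -128; iterating: a(2)=-128, a(3)=-278, a(4)=-662, a(5)=-1496, a(6)=-3482, a(7)=-7970, a(8)=-18416, a(9)=-42326; answer -42326

-42326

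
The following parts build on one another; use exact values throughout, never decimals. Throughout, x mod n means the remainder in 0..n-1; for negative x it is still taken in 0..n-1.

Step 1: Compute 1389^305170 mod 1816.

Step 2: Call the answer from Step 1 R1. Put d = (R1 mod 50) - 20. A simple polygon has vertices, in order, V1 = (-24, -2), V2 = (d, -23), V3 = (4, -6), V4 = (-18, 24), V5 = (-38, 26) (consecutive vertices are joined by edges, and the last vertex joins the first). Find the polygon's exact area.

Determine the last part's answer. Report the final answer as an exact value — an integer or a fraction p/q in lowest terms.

906

Step 1: squarings mod 1816: 1389^1=1389, 1389^2=729, 1389^4=1169, 1389^8=929, 1389^16=441, 1389^32=169, 1389^64=1321, 1389^128=1681, 1389^256=65, 1389^512=593, 1389^1024=1161, 1389^2048=449, 1389^4096=25, 1389^8192=625, 1389^16384=185, 1389^32768=1537, 1389^65536=1569, 1389^131072=1081, 1389^262144=873; 1389^305170 = 1389^2 * 1389^16 * 1389^2048 * 1389^8192 * 1389^32768 * 1389^262144 = 961 (mod 1816); answer 961
Step 2: R1 = 961; d = -9; cross terms: (-24*-23 - -9*-2)=534, (-9*-6 - 4*-23)=146, (4*24 - -18*-6)=-12, (-18*26 - -38*24)=444, (-38*-2 - -24*26)=700; twice the area = |1812| = 1812; area = 906; answer 906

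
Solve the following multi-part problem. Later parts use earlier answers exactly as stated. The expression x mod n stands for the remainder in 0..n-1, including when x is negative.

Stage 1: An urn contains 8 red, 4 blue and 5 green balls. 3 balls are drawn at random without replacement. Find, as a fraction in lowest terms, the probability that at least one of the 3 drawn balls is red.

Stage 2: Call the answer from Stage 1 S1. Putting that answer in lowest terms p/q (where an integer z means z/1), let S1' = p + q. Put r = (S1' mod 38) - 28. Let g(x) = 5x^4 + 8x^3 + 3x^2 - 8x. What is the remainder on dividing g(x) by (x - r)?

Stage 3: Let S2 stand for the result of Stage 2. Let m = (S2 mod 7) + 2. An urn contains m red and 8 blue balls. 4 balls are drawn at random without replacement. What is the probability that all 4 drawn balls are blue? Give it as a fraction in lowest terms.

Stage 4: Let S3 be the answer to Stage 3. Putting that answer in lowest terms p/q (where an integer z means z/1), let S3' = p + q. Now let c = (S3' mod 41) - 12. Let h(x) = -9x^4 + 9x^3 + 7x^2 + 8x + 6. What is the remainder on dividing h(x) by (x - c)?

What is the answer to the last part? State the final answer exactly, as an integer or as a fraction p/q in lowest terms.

Stage 1: total draws C(17,3) = 680; complement C(9,3) = 84; favorable 680 - 84 = 596; P = 149/170; answer 149/170
Stage 2: S1 = 149/170; threaded value p + q = 319; r = -13; remainder = value at the root: 5*(-13)^4 + 8*(-13)^3 + 3*(-13)^2 - 8*(-13)^1 = (142805) + (-17576) + (507) + (104) = 125840; answer 125840
Stage 3: S2 = 125840; m = 3; total draws C(11,4) = 330; favorable C(8,4) = 70; P = 7/33; answer 7/33
Stage 4: S3 = 7/33; threaded value p + q = 40; c = 28; remainder = value at the root: -9*(28)^4 + 9*(28)^3 + 7*(28)^2 + 8*(28)^1 + 6 = (-5531904) + (197568) + (5488) + (224) + (6) = -5328618; answer -5328618

-5328618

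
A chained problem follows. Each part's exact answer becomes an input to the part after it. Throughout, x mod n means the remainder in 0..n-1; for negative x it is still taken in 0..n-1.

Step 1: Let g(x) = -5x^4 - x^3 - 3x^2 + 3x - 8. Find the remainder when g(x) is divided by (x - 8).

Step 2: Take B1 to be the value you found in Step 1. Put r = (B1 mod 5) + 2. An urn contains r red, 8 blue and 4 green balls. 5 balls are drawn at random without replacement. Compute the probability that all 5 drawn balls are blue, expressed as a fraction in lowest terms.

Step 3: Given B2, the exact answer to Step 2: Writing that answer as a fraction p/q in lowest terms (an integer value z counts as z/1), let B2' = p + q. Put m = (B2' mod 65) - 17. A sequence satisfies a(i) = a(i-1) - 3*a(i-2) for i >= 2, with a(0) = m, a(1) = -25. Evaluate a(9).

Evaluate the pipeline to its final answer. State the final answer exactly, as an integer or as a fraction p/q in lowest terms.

1535

Step 1: remainder = value at the root: -5*(8)^4 - 1*(8)^3 - 3*(8)^2 + 3*(8)^1 - 8 = (-20480) + (-512) + (-192) + (24) + (-8) = -21168; answer -21168
Step 2: B1 = -21168; r = 4; total draws C(16,5) = 4368; favorable C(8,5) = 56; P = 1/78; answer 1/78
Step 3: B2 = 1/78; threaded value p + q = 79; m = -3; a(2) = 1*(-25) - 3*(-3) = -16; iterating: a(2)=-16, a(3)=59, a(4)=107, a(5)=-70, a(6)=-391, a(7)=-181, a(8)=992, a(9)=1535; answer 1535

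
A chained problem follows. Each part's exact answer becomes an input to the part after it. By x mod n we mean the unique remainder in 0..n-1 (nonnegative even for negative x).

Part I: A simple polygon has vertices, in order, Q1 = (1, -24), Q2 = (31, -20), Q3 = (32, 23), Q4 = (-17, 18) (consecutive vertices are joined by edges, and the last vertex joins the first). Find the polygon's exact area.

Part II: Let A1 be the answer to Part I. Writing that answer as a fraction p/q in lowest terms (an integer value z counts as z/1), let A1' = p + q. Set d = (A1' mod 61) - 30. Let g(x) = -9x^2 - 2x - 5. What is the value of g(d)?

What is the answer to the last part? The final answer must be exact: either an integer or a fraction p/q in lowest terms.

-3565

Part I: cross terms: (1*-20 - 31*-24)=724, (31*23 - 32*-20)=1353, (32*18 - -17*23)=967, (-17*-24 - 1*18)=390; twice the area = |3434| = 3434; area = 1717; answer 1717
Part II: A1 = 1717; threaded value p + q = 1718; d = -20; -9*(-20)^2 - 2*(-20)^1 - 5 = (-3600) + (40) + (-5) = -3565; answer -3565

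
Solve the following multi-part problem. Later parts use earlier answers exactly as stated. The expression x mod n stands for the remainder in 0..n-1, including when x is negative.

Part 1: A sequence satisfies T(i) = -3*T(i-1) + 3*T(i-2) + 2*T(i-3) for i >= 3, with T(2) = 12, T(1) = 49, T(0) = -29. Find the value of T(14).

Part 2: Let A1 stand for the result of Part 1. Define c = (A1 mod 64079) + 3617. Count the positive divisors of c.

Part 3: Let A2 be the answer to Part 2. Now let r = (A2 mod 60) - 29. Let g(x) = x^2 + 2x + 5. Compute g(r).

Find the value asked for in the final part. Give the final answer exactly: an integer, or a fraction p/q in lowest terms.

Part 1: T(3) = -3*(12) + 3*(49) + 2*(-29) = 53; iterating: T(3)=53, T(4)=-25, T(5)=258, T(6)=-743, T(7)=2953, T(8)=-10572, T(9)=39089, T(10)=-143077, T(11)=525354, T(12)=-1927115, T(13)=7071253, T(14)=-25944396; answer -25944396
Part 2: A1 = -25944396; c = 11216; 11216 = 2^4 * 701; number of divisors = (4+1) * (1+1) = 10; answer 10
Part 3: A2 = 10; r = -19; 1*(-19)^2 + 2*(-19)^1 + 5 = (361) + (-38) + (5) = 328; answer 328

328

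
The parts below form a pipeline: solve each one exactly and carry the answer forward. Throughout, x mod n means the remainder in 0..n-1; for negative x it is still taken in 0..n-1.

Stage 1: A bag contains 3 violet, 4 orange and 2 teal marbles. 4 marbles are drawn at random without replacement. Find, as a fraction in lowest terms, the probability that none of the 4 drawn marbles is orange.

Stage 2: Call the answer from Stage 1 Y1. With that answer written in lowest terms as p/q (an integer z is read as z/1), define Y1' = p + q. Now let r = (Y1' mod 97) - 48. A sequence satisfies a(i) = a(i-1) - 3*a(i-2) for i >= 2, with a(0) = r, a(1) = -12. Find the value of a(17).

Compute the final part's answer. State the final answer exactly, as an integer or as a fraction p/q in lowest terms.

Stage 1: total draws C(9,4) = 126; favorable C(5,4) = 5; P = 5/126; answer 5/126
Stage 2: Y1 = 5/126; threaded value p + q = 131; r = -14; a(2) = 1*(-12) - 3*(-14) = 30; iterating: a(2)=30, a(3)=66, a(4)=-24, a(5)=-222, a(6)=-150, a(7)=516, a(8)=966, a(9)=-582, a(10)=-3480, a(11)=-1734, a(12)=8706, a(13)=13908, a(14)=-12210, a(15)=-53934, a(16)=-17304, a(17)=144498; answer 144498

144498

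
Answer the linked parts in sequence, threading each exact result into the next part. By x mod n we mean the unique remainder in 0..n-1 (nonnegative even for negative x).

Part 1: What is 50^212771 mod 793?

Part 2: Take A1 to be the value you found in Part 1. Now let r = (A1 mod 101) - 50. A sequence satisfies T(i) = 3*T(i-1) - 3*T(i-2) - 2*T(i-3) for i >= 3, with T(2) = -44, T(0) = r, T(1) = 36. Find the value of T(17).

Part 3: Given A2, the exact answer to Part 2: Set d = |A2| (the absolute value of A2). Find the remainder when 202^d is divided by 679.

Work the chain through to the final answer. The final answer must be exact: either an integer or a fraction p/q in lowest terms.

Part 1: squarings mod 793: 50^1=50, 50^2=121, 50^4=367, 50^8=672, 50^16=367, 50^32=672, 50^64=367, 50^128=672, 50^256=367, 50^512=672, 50^1024=367, 50^2048=672, 50^4096=367, 50^8192=672, 50^16384=367, 50^32768=672, 50^65536=367, 50^131072=672; 50^212771 = 50^1 * 50^2 * 50^32 * 50^256 * 50^512 * 50^1024 * 50^2048 * 50^4096 * 50^8192 * 50^65536 * 50^131072 = 682 (mod 793); answer 682
Part 2: A1 = 682; r = 26; T(3) = 3*(-44) - 3*(36) - 2*(26) = -292; iterating: T(3)=-292, T(4)=-816, T(5)=-1484, T(6)=-1420, T(7)=1824, T(8)=12700, T(9)=35468, T(10)=64656, T(11)=62164, T(12)=-78412, T(13)=-551040, T(14)=-1542212, T(15)=-2816692, T(16)=-2721360, T(17)=3370420; answer 3370420
Part 3: A2 = 3370420; d = 3370420; squarings mod 679: 202^1=202, 202^2=64, 202^4=22, 202^8=484, 202^16=1, 202^32=1, 202^64=1, 202^128=1, 202^256=1, 202^512=1, 202^1024=1, 202^2048=1, 202^4096=1, 202^8192=1, 202^16384=1, 202^32768=1, 202^65536=1, 202^131072=1, 202^262144=1, 202^524288=1, 202^1048576=1, 202^2097152=1; 202^3370420 = 202^4 * 202^16 * 202^32 * 202^128 * 202^256 * 202^1024 * 202^2048 * 202^8192 * 202^16384 * 202^65536 * 202^131072 * 202^1048576 * 202^2097152 = 22 (mod 679); answer 22

22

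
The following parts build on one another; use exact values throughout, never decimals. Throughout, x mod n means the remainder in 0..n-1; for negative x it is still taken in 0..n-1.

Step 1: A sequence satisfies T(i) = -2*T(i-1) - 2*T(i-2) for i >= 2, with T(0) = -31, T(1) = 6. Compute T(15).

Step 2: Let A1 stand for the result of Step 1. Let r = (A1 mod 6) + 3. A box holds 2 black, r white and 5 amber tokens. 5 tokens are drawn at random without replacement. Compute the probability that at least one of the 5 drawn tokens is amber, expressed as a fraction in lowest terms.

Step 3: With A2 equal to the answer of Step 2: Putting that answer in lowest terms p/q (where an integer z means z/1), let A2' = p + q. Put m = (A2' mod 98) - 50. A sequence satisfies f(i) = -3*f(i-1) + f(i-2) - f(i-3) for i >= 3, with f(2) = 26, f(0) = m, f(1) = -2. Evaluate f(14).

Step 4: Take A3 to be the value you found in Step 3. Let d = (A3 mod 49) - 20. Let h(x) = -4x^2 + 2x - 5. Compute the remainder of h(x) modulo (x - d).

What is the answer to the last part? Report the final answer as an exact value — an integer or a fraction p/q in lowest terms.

-997

Step 1: T(2) = -2*(6) - 2*(-31) = 50; iterating: T(2)=50, T(3)=-112, T(4)=124, T(5)=-24, T(6)=-200, T(7)=448, T(8)=-496, T(9)=96, T(10)=800, T(11)=-1792, T(12)=1984, T(13)=-384, T(14)=-3200, T(15)=7168; answer 7168
Step 2: A1 = 7168; r = 7; total draws C(14,5) = 2002; complement C(9,5) = 126; favorable 2002 - 126 = 1876; P = 134/143; answer 134/143
Step 3: A2 = 134/143; threaded value p + q = 277; m = 31; f(3) = -3*(26) + 1*(-2) - 1*(31) = -111; iterating: f(3)=-111, f(4)=361, f(5)=-1220, f(6)=4132, f(7)=-13977, f(8)=47283, f(9)=-159958, f(10)=541134, f(11)=-1830643, f(12)=6193021, f(13)=-20950840, f(14)=70876184; answer 70876184
Step 4: A3 = 70876184; d = 16; remainder = value at the root: -4*(16)^2 + 2*(16)^1 - 5 = (-1024) + (32) + (-5) = -997; answer -997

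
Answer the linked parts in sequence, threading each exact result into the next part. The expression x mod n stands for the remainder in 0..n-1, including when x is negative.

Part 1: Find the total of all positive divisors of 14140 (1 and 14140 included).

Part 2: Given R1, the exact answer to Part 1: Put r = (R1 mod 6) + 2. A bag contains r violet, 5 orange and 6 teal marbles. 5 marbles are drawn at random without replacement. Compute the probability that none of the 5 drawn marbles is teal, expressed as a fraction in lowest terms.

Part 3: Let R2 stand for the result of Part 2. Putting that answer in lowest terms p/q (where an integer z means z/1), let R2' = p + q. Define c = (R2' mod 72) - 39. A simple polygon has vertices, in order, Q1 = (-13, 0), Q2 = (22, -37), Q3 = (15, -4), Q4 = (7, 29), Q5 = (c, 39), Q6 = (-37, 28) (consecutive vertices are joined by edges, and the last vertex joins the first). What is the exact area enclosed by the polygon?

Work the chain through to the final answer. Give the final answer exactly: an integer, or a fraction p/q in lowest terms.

1763

Part 1: 14140 = 2^2 * 5 * 7 * 101; sigma = (1 + 2 + 4) * (1 + 5) * (1 + 7) * (1 + 101) = 7 * 6 * 8 * 102 = 34272; answer 34272
Part 2: R1 = 34272; r = 2; total draws C(13,5) = 1287; favorable C(7,5) = 21; P = 7/429; answer 7/429
Part 3: R2 = 7/429; threaded value p + q = 436; c = -35; cross terms: (-13*-37 - 22*0)=481, (22*-4 - 15*-37)=467, (15*29 - 7*-4)=463, (7*39 - -35*29)=1288, (-35*28 - -37*39)=463, (-37*0 - -13*28)=364; twice the area = |3526| = 3526; area = 1763; answer 1763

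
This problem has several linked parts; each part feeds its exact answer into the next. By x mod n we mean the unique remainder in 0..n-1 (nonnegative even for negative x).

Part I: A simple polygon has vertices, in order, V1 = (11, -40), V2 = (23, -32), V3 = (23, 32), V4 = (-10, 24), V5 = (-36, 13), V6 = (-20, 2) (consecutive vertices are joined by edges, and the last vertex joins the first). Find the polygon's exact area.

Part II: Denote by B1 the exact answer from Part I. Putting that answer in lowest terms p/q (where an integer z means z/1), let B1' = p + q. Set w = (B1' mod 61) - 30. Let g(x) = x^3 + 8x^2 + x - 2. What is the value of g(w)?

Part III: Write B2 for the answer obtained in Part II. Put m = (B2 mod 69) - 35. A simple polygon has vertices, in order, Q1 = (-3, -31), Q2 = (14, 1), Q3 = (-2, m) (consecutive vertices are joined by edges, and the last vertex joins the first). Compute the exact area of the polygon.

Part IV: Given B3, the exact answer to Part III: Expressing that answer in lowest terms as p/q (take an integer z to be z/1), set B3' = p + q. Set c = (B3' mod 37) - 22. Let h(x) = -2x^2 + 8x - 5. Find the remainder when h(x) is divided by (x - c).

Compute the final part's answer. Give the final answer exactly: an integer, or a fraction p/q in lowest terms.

Part I: cross terms: (11*-32 - 23*-40)=568, (23*32 - 23*-32)=1472, (23*24 - -10*32)=872, (-10*13 - -36*24)=734, (-36*2 - -20*13)=188, (-20*-40 - 11*2)=778; twice the area = |4612| = 4612; area = 2306; answer 2306
Part II: B1 = 2306; threaded value p + q = 2307; w = 20; 1*(20)^3 + 8*(20)^2 + 1*(20)^1 - 2 = (8000) + (3200) + (20) + (-2) = 11218; answer 11218
Part III: B2 = 11218; m = 5; cross terms: (-3*1 - 14*-31)=431, (14*5 - -2*1)=72, (-2*-31 - -3*5)=77; twice the area = |580| = 580; area = 290; answer 290
Part IV: B3 = 290; threaded value p + q = 291; c = 10; remainder = value at the root: -2*(10)^2 + 8*(10)^1 - 5 = (-200) + (80) + (-5) = -125; answer -125

-125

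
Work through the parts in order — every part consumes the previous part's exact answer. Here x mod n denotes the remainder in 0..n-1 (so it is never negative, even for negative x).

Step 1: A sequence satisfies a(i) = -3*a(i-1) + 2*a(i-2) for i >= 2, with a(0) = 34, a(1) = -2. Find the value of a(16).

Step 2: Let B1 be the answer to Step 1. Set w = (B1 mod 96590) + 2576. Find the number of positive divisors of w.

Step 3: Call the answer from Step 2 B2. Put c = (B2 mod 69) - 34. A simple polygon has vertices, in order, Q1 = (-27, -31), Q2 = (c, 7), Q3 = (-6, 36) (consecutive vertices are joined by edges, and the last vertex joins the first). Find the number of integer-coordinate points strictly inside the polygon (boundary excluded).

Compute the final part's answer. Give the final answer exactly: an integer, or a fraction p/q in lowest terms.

Step 1: a(2) = -3*(-2) + 2*(34) = 74; iterating: a(2)=74, a(3)=-226, a(4)=826, a(5)=-2930, a(6)=10442, a(7)=-37186, a(8)=132442, a(9)=-471698, a(10)=1679978, a(11)=-5983330, a(12)=21309946, a(13)=-75896498, a(14)=270309386, a(15)=-962721154, a(16)=3428782234; answer 3428782234
Step 2: B1 = 3428782234; w = 32990; 32990 = 2 * 5 * 3299; number of divisors = (1+1) * (1+1) * (1+1) = 8; answer 8
Step 3: B2 = 8; c = -26; cross terms: (-27*7 - -26*-31)=-995, (-26*36 - -6*7)=-894, (-6*-31 - -27*36)=1158; twice the area = |-731| = 731; area = 731/2; boundary points = 1 + 1 + 1 = 3; strictly interior points = area - boundary/2 + 1 = 365; answer 365

365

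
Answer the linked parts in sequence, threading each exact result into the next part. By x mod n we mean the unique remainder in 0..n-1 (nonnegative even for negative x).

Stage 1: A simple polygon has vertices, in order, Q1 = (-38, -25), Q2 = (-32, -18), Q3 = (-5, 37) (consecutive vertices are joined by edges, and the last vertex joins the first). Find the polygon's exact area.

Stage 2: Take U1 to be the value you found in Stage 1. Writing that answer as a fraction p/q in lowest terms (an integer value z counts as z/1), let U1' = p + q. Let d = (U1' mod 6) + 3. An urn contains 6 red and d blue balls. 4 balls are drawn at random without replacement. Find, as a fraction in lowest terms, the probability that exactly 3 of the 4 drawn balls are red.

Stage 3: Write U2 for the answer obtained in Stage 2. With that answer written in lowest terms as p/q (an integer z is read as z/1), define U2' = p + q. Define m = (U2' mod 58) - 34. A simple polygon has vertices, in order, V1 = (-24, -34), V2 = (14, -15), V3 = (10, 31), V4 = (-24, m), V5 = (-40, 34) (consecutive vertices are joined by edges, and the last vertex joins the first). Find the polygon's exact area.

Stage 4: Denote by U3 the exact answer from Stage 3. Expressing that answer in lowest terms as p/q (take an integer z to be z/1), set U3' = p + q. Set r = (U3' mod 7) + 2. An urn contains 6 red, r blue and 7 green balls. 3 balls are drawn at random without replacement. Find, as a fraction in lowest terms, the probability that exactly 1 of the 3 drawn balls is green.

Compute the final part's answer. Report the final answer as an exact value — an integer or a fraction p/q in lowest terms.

Stage 1: cross terms: (-38*-18 - -32*-25)=-116, (-32*37 - -5*-18)=-1274, (-5*-25 - -38*37)=1531; twice the area = |141| = 141; area = 141/2; answer 141/2
Stage 2: U1 = 141/2; threaded value p + q = 143; d = 8; total draws C(14,4) = 1001; favorable C(6,3)*C(8,1) = 160; P = 160/1001; answer 160/1001
Stage 3: U2 = 160/1001; threaded value p + q = 1161; m = -33; cross terms: (-24*-15 - 14*-34)=836, (14*31 - 10*-15)=584, (10*-33 - -24*31)=414, (-24*34 - -40*-33)=-2136, (-40*-34 - -24*34)=2176; twice the area = |1874| = 1874; area = 937; answer 937
Stage 4: U3 = 937; threaded value p + q = 938; r = 2; total draws C(15,3) = 455; favorable C(7,1)*C(8,2) = 196; P = 28/65; answer 28/65

28/65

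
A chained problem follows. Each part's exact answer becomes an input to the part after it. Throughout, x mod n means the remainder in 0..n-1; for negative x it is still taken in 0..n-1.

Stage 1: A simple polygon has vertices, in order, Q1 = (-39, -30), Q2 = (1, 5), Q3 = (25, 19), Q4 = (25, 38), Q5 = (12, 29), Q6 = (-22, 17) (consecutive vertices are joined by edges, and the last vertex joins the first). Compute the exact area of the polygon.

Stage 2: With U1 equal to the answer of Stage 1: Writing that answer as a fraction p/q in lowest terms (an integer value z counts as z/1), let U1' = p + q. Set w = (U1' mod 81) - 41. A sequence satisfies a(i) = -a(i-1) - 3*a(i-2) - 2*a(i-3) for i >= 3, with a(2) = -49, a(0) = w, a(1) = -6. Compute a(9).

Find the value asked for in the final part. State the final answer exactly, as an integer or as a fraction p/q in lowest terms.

-2211

Stage 1: cross terms: (-39*5 - 1*-30)=-165, (1*19 - 25*5)=-106, (25*38 - 25*19)=475, (25*29 - 12*38)=269, (12*17 - -22*29)=842, (-22*-30 - -39*17)=1323; twice the area = |2638| = 2638; area = 1319; answer 1319
Stage 2: U1 = 1319; threaded value p + q = 1320; w = -17; a(3) = -1*(-49) - 3*(-6) - 2*(-17) = 101; iterating: a(3)=101, a(4)=58, a(5)=-263, a(6)=-113, a(7)=786, a(8)=79, a(9)=-2211; answer -2211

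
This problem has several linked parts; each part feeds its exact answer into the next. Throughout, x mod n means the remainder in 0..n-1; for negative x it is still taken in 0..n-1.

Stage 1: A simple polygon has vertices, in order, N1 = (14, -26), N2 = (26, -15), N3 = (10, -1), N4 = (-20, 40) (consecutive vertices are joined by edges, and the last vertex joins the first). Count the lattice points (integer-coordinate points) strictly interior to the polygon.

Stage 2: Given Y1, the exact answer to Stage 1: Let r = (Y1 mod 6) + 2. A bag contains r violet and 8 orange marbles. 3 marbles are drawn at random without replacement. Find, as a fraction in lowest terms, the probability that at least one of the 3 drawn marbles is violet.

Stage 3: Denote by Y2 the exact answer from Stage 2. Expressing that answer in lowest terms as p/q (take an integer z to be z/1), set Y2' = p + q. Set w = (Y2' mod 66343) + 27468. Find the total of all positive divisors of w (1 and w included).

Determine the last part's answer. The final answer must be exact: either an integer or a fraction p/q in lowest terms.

49392

Stage 1: cross terms: (14*-15 - 26*-26)=466, (26*-1 - 10*-15)=124, (10*40 - -20*-1)=380, (-20*-26 - 14*40)=-40; twice the area = |930| = 930; area = 465; boundary points = 1 + 2 + 1 + 2 = 6; strictly interior points = area - boundary/2 + 1 = 463; answer 463
Stage 2: Y1 = 463; r = 3; total draws C(11,3) = 165; complement C(8,3) = 56; favorable 165 - 56 = 109; P = 109/165; answer 109/165
Stage 3: Y2 = 109/165; threaded value p + q = 274; w = 27742; 27742 = 2 * 11 * 13 * 97; sigma = (1 + 2) * (1 + 11) * (1 + 13) * (1 + 97) = 3 * 12 * 14 * 98 = 49392; answer 49392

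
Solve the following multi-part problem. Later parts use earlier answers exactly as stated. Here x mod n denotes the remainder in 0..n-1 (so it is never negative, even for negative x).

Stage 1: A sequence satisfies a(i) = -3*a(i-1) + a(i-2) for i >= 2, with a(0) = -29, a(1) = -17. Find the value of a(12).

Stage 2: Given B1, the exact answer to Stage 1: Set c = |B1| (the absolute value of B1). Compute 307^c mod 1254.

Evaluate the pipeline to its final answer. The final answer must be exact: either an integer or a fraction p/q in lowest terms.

Stage 1: a(2) = -3*(-17) + 1*(-29) = 22; iterating: a(2)=22, a(3)=-83, a(4)=271, a(5)=-896, a(6)=2959, a(7)=-9773, a(8)=32278, a(9)=-106607, a(10)=352099, a(11)=-1162904, a(12)=3840811; answer 3840811
Stage 2: B1 = 3840811; c = 3840811; squarings mod 1254: 307^1=307, 307^2=199, 307^4=727, 307^8=595, 307^16=397, 307^32=859, 307^64=529, 307^128=199, 307^256=727, 307^512=595, 307^1024=397, 307^2048=859, 307^4096=529, 307^8192=199, 307^16384=727, 307^32768=595, 307^65536=397, 307^131072=859, 307^262144=529, 307^524288=199, 307^1048576=727, 307^2097152=595; 307^3840811 = 307^1 * 307^2 * 307^8 * 307^32 * 307^256 * 307^512 * 307^2048 * 307^4096 * 307^32768 * 307^131072 * 307^524288 * 307^1048576 * 307^2097152 = 439 (mod 1254); answer 439

439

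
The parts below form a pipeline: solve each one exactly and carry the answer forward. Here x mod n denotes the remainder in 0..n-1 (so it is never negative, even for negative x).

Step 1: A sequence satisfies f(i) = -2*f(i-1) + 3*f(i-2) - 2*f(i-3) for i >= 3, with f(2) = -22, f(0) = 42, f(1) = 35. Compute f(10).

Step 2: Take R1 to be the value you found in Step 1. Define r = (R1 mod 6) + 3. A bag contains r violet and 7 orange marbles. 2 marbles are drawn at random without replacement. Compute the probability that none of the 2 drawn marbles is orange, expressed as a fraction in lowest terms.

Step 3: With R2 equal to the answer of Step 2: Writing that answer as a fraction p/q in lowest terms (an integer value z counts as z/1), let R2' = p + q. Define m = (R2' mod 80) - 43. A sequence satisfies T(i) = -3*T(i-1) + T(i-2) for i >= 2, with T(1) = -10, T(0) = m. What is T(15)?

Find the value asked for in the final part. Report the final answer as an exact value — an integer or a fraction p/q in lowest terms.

Step 1: f(3) = -2*(-22) + 3*(35) - 2*(42) = 65; iterating: f(3)=65, f(4)=-266, f(5)=771, f(6)=-2470, f(7)=7785, f(8)=-24522, f(9)=77339, f(10)=-243814; answer -243814
Step 2: R1 = -243814; r = 5; total draws C(12,2) = 66; favorable C(5,2) = 10; P = 5/33; answer 5/33
Step 3: R2 = 5/33; threaded value p + q = 38; m = -5; T(2) = -3*(-10) + 1*(-5) = 25; iterating: T(2)=25, T(3)=-85, T(4)=280, T(5)=-925, T(6)=3055, T(7)=-10090, T(8)=33325, T(9)=-110065, T(10)=363520, T(11)=-1200625, T(12)=3965395, T(13)=-13096810, T(14)=43255825, T(15)=-142864285; answer -142864285

-142864285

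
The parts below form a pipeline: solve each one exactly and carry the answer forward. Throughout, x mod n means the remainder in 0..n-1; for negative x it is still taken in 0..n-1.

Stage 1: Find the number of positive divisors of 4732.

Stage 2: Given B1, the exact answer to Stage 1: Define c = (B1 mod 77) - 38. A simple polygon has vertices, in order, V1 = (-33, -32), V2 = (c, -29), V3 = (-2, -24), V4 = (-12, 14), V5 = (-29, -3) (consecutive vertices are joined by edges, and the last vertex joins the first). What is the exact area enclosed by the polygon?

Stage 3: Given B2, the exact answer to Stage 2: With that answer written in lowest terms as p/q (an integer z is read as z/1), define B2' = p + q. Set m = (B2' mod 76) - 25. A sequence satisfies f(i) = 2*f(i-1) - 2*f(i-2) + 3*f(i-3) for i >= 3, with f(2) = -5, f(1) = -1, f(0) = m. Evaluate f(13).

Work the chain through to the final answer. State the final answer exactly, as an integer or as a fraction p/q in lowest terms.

-12929

Stage 1: 4732 = 2^2 * 7 * 13^2; number of divisors = (2+1) * (1+1) * (2+1) = 18; answer 18
Stage 2: B1 = 18; c = -20; cross terms: (-33*-29 - -20*-32)=317, (-20*-24 - -2*-29)=422, (-2*14 - -12*-24)=-316, (-12*-3 - -29*14)=442, (-29*-32 - -33*-3)=829; twice the area = |1694| = 1694; area = 847; answer 847
Stage 3: B2 = 847; threaded value p + q = 848; m = -13; f(3) = 2*(-5) - 2*(-1) + 3*(-13) = -47; iterating: f(3)=-47, f(4)=-87, f(5)=-95, f(6)=-157, f(7)=-385, f(8)=-741, f(9)=-1183, f(10)=-2039, f(11)=-3935, f(12)=-7341, f(13)=-12929; answer -12929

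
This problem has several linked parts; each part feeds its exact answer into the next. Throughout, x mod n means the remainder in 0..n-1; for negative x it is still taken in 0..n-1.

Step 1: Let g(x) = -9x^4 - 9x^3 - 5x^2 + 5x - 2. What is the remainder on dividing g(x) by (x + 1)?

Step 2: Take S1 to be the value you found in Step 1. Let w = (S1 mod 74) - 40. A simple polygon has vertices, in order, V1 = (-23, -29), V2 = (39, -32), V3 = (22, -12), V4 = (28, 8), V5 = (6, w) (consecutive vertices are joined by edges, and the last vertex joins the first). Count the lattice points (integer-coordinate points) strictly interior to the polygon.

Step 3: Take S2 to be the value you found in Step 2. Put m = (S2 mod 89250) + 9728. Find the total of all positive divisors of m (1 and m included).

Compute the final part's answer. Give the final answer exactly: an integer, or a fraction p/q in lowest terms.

11484

Step 1: remainder = value at the root: -9*(-1)^4 - 9*(-1)^3 - 5*(-1)^2 + 5*(-1)^1 - 2 = (-9) + (9) + (-5) + (-5) + (-2) = -12; answer -12
Step 2: S1 = -12; w = 22; cross terms: (-23*-32 - 39*-29)=1867, (39*-12 - 22*-32)=236, (22*8 - 28*-12)=512, (28*22 - 6*8)=568, (6*-29 - -23*22)=332; twice the area = |3515| = 3515; area = 3515/2; boundary points = 1 + 1 + 2 + 2 + 1 = 7; strictly interior points = area - boundary/2 + 1 = 1755; answer 1755
Step 3: S2 = 1755; m = 11483; 11483 is prime, so its only divisors are 1 and 11483; sigma = 1 + 11483 = 11484; answer 11484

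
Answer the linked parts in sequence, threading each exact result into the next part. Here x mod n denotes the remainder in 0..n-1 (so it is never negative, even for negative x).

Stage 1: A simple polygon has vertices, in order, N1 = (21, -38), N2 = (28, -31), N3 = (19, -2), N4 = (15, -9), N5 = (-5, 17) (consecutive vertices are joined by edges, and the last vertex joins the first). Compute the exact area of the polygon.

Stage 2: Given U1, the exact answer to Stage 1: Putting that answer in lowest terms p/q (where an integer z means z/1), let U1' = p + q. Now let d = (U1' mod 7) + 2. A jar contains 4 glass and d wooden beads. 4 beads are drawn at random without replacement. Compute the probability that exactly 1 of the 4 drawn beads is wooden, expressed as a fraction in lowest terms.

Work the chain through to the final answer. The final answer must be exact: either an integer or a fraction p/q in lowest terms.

Stage 1: cross terms: (21*-31 - 28*-38)=413, (28*-2 - 19*-31)=533, (19*-9 - 15*-2)=-141, (15*17 - -5*-9)=210, (-5*-38 - 21*17)=-167; twice the area = |848| = 848; area = 424; answer 424
Stage 2: U1 = 424; threaded value p + q = 425; d = 7; total draws C(11,4) = 330; favorable C(7,1)*C(4,3) = 28; P = 14/165; answer 14/165

14/165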